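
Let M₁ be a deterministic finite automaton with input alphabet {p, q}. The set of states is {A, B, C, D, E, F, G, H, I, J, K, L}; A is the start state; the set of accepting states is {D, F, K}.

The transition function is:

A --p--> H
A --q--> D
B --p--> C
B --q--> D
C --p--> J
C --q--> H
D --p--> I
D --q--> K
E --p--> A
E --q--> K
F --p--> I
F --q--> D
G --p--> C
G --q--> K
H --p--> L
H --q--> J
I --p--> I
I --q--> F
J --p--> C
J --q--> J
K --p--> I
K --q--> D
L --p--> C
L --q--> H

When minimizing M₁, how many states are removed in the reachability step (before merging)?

No path from A leads to B, E, G; the other 9 states are all reachable.

3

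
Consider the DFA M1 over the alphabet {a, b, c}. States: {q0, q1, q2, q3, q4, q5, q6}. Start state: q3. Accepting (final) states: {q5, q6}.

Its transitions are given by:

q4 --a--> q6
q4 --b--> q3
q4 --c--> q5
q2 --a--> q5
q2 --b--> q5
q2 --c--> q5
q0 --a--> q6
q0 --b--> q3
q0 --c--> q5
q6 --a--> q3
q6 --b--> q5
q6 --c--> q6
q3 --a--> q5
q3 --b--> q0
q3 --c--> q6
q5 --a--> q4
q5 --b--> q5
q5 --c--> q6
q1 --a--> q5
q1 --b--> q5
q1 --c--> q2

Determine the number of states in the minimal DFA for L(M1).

2

States {q1,q2} cannot be reached from the start state, so discard them.
Initial partition by acceptance: {q5,q6} | {q0,q3,q4}.
Stable partition: {q5,q6} | {q0,q3,q4} — 2 equivalence classes.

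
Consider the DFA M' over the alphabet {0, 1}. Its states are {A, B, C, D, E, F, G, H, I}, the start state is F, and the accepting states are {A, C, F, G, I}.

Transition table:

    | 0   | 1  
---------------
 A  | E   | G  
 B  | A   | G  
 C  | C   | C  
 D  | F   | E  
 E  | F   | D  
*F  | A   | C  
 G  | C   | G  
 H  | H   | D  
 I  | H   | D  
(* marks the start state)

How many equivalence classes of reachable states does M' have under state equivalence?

First remove the unreachable states {B,H,I}; 6 states remain.
P0 = {A,C,F,G} | {D,E}.
Split {A,C,F,G} by δ(·,0) → {C,F,G} and {A}.
Split {C,F,G} by δ(·,0) → {C,G} and {F}.
Stable partition: {C,G} | {D,E} | {A} | {F} — 4 equivalence classes.

4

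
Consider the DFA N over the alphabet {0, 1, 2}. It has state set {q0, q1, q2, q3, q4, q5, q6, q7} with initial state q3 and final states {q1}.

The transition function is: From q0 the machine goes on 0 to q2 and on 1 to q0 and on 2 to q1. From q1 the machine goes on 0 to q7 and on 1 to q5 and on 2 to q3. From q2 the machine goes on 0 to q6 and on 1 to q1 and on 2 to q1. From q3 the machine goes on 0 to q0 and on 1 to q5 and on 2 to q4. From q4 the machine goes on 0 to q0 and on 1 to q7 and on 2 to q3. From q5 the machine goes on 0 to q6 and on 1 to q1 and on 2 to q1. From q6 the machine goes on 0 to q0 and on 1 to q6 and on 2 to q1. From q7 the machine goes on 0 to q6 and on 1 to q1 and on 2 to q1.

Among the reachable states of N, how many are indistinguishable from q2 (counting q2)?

3

P0 = {q1} | {q0,q2,q3,q4,q5,q6,q7}.
Split {q0,q2,q3,q4,q5,q6,q7} by δ(·,1) → {q0,q3,q4,q6} and {q2,q5,q7}.
On input 0, block {q0,q3,q4,q6} splits into {q3,q4,q6} and {q0}.
Refine {q3,q4,q6} on symbol 1: members go to different blocks, giving {q3,q4} and {q6}.
Stable partition: {q1} | {q3,q4} | {q2,q5,q7} | {q0} | {q6} — 5 equivalence classes.
The equivalence class containing q2 is {q2,q5,q7}, of size 3.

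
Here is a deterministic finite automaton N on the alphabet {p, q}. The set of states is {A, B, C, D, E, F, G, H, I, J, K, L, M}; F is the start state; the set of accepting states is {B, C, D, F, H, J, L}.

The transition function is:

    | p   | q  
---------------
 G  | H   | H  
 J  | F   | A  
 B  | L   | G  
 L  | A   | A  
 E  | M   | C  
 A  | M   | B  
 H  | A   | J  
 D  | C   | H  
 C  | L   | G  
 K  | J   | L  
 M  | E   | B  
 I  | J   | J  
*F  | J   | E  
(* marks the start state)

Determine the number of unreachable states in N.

3

Starting at F and following transitions, the reachable set is {A, B, C, E, F, G, H, J, L, M}. That leaves D, I, K unreachable — 3 in total.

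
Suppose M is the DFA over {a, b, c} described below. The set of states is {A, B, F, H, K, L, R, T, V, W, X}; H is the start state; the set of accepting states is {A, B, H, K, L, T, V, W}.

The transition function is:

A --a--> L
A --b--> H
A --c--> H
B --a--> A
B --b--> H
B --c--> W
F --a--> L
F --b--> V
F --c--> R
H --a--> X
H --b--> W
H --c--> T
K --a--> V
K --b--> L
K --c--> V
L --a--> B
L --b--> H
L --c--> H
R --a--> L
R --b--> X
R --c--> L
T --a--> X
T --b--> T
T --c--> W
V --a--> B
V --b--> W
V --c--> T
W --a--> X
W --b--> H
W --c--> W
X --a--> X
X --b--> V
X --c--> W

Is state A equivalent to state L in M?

Yes

First remove the unreachable states {F,K,R}; 8 states remain.
Initial partition by acceptance: {A,B,H,L,T,V,W} | {X}.
On input a, block {A,B,H,L,T,V,W} splits into {A,B,L,V} and {H,T,W}.
Stable partition: {A,B,L,V} | {X} | {H,T,W} — 3 equivalence classes.
A and L lie in the same block of the stable partition, so they are equivalent — no string distinguishes them.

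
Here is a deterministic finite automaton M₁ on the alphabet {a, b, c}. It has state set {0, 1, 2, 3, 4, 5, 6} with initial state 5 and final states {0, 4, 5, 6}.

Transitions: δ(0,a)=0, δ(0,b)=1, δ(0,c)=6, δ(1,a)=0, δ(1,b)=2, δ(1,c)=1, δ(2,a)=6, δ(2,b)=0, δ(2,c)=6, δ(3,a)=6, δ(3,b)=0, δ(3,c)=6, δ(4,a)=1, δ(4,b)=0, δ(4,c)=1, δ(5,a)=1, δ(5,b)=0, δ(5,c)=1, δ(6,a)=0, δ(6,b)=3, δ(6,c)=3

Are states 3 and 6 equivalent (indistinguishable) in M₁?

No

First remove the unreachable states {4}; 6 states remain.
Initial partition by acceptance: {0,5,6} | {1,2,3}.
On input a, block {0,5,6} splits into {0,6} and {5}.
Split {0,6} by δ(·,c) → {0} and {6}.
Split {1,2,3} by δ(·,a) → {2,3} and {1}.
Stable partition: {0} | {2,3} | {5} | {6} | {1} — 5 equivalence classes.
3 and 6 end up in different blocks, so they are distinguishable. For instance, the string 'ε' is accepted from only 6.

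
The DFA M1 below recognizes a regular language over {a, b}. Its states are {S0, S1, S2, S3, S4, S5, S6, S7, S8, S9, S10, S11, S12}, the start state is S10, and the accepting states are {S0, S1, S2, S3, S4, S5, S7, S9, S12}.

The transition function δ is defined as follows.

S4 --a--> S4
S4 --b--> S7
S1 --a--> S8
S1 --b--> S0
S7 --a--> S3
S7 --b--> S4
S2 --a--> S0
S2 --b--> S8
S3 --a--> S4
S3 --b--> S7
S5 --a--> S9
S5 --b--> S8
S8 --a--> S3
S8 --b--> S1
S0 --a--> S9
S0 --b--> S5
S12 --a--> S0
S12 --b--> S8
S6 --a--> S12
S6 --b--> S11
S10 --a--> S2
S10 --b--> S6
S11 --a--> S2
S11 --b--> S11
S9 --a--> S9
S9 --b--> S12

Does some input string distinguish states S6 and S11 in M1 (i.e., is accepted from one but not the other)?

Start with accepting vs non-accepting: {S0,S1,S2,S3,S4,S5,S7,S9,S12} | {S6,S8,S10,S11}.
Split {S0,S1,S2,S3,S4,S5,S7,S9,S12} by δ(·,a) → {S0,S2,S3,S4,S5,S7,S9,S12} and {S1}.
Refine {S0,S2,S3,S4,S5,S7,S9,S12} on symbol b: members go to different blocks, giving {S0,S3,S4,S7,S9} and {S2,S5,S12}.
Split {S0,S3,S4,S7,S9} by δ(·,b) → {S3,S4,S7} and {S0,S9}.
On input a, block {S6,S8,S10,S11} splits into {S6,S10,S11} and {S8}.
The partition is now stable with 6 blocks: {S3,S4,S7} | {S6,S10,S11} | {S1} | {S2,S5,S12} | {S0,S9} | {S8}.
S6 and S11 lie in the same block of the stable partition, so they are equivalent — no string distinguishes them.

No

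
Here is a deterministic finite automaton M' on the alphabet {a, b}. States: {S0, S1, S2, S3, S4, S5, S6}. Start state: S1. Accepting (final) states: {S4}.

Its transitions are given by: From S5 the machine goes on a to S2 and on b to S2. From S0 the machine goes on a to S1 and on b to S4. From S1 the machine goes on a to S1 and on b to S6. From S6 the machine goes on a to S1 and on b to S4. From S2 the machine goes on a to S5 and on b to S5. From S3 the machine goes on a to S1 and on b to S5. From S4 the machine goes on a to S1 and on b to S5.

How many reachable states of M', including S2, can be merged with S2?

States {S0,S3} cannot be reached from the start state, so discard them.
P0 = {S4} | {S1,S2,S5,S6}.
Refine {S1,S2,S5,S6} on symbol b: members go to different blocks, giving {S1,S2,S5} and {S6}.
Refine {S1,S2,S5} on symbol b: members go to different blocks, giving {S2,S5} and {S1}.
Stable partition: {S4} | {S2,S5} | {S6} | {S1} — 4 equivalence classes.
The equivalence class containing S2 is {S2,S5}, of size 2.

2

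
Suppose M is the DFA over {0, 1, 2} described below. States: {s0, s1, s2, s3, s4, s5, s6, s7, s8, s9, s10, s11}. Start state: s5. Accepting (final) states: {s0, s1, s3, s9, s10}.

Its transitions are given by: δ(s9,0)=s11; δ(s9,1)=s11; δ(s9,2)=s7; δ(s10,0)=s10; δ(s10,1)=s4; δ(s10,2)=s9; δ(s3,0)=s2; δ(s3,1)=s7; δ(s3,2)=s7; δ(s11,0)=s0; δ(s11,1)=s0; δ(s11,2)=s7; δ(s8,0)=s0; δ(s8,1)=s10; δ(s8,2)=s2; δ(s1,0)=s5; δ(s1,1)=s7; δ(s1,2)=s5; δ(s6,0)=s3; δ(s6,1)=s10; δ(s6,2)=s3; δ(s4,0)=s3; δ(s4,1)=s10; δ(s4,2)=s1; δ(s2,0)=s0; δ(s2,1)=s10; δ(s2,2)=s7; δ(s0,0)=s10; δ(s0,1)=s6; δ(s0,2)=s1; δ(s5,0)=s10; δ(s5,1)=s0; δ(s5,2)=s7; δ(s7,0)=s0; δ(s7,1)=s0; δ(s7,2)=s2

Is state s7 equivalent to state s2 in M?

States {s8} cannot be reached from the start state, so discard them.
P0 = {s0,s1,s3,s9,s10} | {s2,s4,s5,s6,s7,s11}.
On input 0, block {s0,s1,s3,s9,s10} splits into {s1,s3,s9} and {s0,s10}.
Split {s2,s4,s5,s6,s7,s11} by δ(·,0) → {s2,s5,s7,s11} and {s4,s6}.
No further refinement is possible. Final partition (4 blocks): {s1,s3,s9} | {s2,s5,s7,s11} | {s0,s10} | {s4,s6}.
s7 and s2 lie in the same block of the stable partition, so they are equivalent — no string distinguishes them.

Yes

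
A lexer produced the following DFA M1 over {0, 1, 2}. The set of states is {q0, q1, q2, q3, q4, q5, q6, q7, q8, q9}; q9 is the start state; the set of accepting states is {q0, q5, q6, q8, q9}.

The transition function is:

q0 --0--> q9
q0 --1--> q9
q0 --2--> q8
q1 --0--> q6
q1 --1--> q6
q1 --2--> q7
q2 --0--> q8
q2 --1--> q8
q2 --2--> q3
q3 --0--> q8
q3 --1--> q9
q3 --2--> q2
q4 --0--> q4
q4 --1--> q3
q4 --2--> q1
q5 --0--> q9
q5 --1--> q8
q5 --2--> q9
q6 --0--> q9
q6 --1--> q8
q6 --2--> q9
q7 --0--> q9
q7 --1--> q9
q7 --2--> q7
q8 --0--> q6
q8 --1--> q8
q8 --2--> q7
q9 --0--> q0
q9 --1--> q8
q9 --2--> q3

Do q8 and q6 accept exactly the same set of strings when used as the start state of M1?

No

First remove the unreachable states {q1,q4,q5}; 7 states remain.
Start with accepting vs non-accepting: {q0,q6,q8,q9} | {q2,q3,q7}.
On input 2, block {q0,q6,q8,q9} splits into {q0,q6} and {q8,q9}.
Stable partition: {q0,q6} | {q2,q3,q7} | {q8,q9} — 3 equivalence classes.
q8 and q6 end up in different blocks, so they are distinguishable. For instance, the string '2' is accepted from only q6.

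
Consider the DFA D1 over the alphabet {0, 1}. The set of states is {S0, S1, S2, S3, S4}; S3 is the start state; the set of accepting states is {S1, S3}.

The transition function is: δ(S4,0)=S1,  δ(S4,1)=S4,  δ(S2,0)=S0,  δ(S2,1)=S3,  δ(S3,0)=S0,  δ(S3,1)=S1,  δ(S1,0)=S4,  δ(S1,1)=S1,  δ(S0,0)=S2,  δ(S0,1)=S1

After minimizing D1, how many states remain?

5

P0 = {S1,S3} | {S0,S2,S4}.
Refine {S0,S2,S4} on symbol 0: members go to different blocks, giving {S0,S2} and {S4}.
Split {S1,S3} by δ(·,0) → {S1} and {S3}.
Split {S0,S2} by δ(·,1) → {S0} and {S2}.
The partition is now stable with 5 blocks: {S1} | {S0} | {S4} | {S3} | {S2}.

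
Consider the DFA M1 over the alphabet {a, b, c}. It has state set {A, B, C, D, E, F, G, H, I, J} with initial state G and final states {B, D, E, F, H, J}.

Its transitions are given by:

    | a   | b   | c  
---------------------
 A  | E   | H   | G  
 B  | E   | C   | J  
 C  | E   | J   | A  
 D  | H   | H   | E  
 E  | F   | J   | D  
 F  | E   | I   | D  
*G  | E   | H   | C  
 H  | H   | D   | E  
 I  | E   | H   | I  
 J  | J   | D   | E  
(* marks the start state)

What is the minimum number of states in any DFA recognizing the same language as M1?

4

States {B} cannot be reached from the start state, so discard them.
Start with accepting vs non-accepting: {D,E,F,H,J} | {A,C,G,I}.
Refine {D,E,F,H,J} on symbol b: members go to different blocks, giving {D,E,H,J} and {F}.
Refine {D,E,H,J} on symbol a: members go to different blocks, giving {D,H,J} and {E}.
No further refinement is possible. Final partition (4 blocks): {D,H,J} | {A,C,G,I} | {F} | {E}.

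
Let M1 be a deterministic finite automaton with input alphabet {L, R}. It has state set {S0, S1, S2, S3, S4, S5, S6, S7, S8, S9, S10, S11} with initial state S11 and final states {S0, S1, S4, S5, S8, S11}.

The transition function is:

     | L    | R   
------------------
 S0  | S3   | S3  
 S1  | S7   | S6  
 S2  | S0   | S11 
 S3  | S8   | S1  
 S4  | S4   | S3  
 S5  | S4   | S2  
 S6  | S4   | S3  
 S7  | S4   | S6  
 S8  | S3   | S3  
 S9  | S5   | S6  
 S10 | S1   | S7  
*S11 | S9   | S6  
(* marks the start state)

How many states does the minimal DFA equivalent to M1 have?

6

States {S10} cannot be reached from the start state, so discard them.
Initial partition by acceptance: {S0,S1,S4,S5,S8,S11} | {S2,S3,S6,S7,S9}.
Split {S0,S1,S4,S5,S8,S11} by δ(·,L) → {S0,S1,S8,S11} and {S4,S5}.
Split {S2,S3,S6,S7,S9} by δ(·,L) → {S6,S7,S9} and {S2,S3}.
Refine {S0,S1,S8,S11} on symbol L: members go to different blocks, giving {S0,S8} and {S1,S11}.
Split {S6,S7,S9} by δ(·,R) → {S7,S9} and {S6}.
No further refinement is possible. Final partition (6 blocks): {S0,S8} | {S7,S9} | {S4,S5} | {S2,S3} | {S1,S11} | {S6}.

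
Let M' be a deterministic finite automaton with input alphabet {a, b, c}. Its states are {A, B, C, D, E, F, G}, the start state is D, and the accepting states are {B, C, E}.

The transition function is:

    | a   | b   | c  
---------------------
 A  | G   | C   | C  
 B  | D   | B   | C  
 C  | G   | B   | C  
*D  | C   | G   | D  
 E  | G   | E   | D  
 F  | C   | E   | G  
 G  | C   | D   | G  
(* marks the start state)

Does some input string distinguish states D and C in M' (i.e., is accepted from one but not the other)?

Yes

First remove the unreachable states {A,E,F}; 4 states remain.
P0 = {B,C} | {D,G}.
Stable partition: {B,C} | {D,G} — 2 equivalence classes.
D and C end up in different blocks, so they are distinguishable. For instance, the string 'ε' is accepted from only C.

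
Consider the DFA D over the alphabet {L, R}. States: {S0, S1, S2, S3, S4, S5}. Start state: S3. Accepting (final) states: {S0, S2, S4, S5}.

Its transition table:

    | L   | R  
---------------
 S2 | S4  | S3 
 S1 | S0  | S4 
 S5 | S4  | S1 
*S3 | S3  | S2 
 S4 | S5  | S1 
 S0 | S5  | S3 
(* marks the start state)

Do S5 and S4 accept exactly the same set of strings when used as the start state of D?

Every state is reachable, so we keep all 6.
Initial partition by acceptance: {S0,S2,S4,S5} | {S1,S3}.
On input L, block {S1,S3} splits into {S1} and {S3}.
Refine {S0,S2,S4,S5} on symbol R: members go to different blocks, giving {S0,S2} and {S4,S5}.
No further refinement is possible. Final partition (4 blocks): {S0,S2} | {S1} | {S3} | {S4,S5}.
S5 and S4 lie in the same block of the stable partition, so they are equivalent — no string distinguishes them.

Yes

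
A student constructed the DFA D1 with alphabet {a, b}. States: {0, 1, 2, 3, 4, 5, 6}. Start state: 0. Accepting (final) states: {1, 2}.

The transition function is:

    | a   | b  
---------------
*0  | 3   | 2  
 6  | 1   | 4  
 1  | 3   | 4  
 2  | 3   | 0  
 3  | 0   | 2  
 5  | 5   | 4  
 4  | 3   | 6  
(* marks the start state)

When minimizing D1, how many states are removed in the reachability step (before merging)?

Starting at 0 and following transitions, the reachable set is {0, 2, 3}. That leaves 1, 4, 5, 6 unreachable — 4 in total.

4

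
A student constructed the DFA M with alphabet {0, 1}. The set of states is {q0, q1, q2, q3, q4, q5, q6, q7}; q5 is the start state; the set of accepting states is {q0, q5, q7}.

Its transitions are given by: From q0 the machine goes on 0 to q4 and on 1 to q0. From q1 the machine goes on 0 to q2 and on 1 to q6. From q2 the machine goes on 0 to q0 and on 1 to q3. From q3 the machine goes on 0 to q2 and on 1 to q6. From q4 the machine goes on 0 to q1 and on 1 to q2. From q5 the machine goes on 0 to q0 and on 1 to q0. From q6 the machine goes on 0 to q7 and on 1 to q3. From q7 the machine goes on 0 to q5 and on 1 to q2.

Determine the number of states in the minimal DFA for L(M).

7

All states are reachable from the start state.
Initial partition by acceptance: {q0,q5,q7} | {q1,q2,q3,q4,q6}.
Split {q0,q5,q7} by δ(·,0) → {q5,q7} and {q0}.
Refine {q5,q7} on symbol 0: members go to different blocks, giving {q5} and {q7}.
On input 0, block {q1,q2,q3,q4,q6} splits into {q1,q3,q4} and {q2} and {q6}.
On input 0, block {q1,q3,q4} splits into {q1,q3} and {q4}.
The partition is now stable with 7 blocks: {q5} | {q1,q3} | {q0} | {q7} | {q2} | {q6} | {q4}.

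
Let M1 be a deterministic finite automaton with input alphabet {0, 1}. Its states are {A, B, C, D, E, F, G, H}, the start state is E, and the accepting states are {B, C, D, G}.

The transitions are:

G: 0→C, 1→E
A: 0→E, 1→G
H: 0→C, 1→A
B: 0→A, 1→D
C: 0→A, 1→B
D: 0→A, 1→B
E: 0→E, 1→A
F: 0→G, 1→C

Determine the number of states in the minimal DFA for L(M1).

States {F,H} cannot be reached from the start state, so discard them.
P0 = {B,C,D,G} | {A,E}.
Split {B,C,D,G} by δ(·,0) → {B,C,D} and {G}.
On input 1, block {A,E} splits into {A} and {E}.
No further refinement is possible. Final partition (4 blocks): {B,C,D} | {A} | {G} | {E}.

4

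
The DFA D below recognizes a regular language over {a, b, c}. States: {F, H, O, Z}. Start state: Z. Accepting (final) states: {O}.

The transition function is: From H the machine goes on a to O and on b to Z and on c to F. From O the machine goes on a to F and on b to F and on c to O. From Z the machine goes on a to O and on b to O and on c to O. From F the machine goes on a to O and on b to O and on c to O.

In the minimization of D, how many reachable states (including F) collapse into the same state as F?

2

First remove the unreachable states {H}; 3 states remain.
Start with accepting vs non-accepting: {O} | {F,Z}.
Stable partition: {O} | {F,Z} — 2 equivalence classes.
State F belongs to the block {F,Z}, which has 2 states.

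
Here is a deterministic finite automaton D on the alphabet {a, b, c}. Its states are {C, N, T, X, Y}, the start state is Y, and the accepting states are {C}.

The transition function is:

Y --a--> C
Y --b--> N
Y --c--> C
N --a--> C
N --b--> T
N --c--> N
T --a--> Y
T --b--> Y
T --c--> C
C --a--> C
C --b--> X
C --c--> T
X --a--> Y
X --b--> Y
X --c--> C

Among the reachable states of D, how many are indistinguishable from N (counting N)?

1

P0 = {C} | {N,T,X,Y}.
Refine {N,T,X,Y} on symbol a: members go to different blocks, giving {T,X} and {N,Y}.
Refine {N,Y} on symbol b: members go to different blocks, giving {N} and {Y}.
No further refinement is possible. Final partition (4 blocks): {C} | {T,X} | {N} | {Y}.
The equivalence class containing N is {N}, of size 1.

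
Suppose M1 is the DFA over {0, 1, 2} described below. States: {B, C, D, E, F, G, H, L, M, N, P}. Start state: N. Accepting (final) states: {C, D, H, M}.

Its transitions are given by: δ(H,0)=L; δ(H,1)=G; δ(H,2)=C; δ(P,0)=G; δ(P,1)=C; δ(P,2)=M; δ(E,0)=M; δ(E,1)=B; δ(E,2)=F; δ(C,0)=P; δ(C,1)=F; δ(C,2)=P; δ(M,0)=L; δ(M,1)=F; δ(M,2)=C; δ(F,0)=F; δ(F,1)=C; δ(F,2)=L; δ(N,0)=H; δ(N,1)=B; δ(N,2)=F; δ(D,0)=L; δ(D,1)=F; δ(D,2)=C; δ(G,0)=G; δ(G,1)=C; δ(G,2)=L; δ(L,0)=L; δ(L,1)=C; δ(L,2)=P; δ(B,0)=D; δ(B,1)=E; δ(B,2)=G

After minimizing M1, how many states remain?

6

Initial partition by acceptance: {C,D,H,M} | {B,E,F,G,L,N,P}.
On input 2, block {C,D,H,M} splits into {D,H,M} and {C}.
On input 0, block {B,E,F,G,L,N,P} splits into {F,G,L,P} and {B,E,N}.
Split {F,G,L,P} by δ(·,2) → {F,G,L} and {P}.
Refine {F,G,L} on symbol 2: members go to different blocks, giving {F,G} and {L}.
No further refinement is possible. Final partition (6 blocks): {D,H,M} | {F,G} | {C} | {B,E,N} | {P} | {L}.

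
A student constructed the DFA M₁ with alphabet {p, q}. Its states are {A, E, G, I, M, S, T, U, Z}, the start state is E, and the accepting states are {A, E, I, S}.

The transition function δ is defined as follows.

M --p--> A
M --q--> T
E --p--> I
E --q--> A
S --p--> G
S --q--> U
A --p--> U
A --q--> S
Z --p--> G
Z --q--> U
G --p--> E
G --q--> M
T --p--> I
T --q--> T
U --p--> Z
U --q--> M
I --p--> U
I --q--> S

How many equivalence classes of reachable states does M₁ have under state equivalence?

7

All states are reachable from the start state.
Initial partition by acceptance: {A,E,I,S} | {G,M,T,U,Z}.
On input p, block {A,E,I,S} splits into {A,I,S} and {E}.
On input q, block {A,I,S} splits into {A,I} and {S}.
Refine {G,M,T,U,Z} on symbol p: members go to different blocks, giving {U,Z} and {M,T} and {G}.
Split {U,Z} by δ(·,p) → {Z} and {U}.
Stable partition: {A,I} | {Z} | {E} | {S} | {M,T} | {G} | {U} — 7 equivalence classes.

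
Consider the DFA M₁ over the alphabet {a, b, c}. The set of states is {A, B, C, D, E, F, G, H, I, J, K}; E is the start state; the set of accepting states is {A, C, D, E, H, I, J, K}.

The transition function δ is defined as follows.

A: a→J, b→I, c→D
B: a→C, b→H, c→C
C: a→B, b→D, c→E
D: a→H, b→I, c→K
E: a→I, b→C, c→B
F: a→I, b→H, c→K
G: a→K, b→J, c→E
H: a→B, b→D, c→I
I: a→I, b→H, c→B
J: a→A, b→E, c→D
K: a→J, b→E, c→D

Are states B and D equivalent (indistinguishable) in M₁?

No

States {F,G} cannot be reached from the start state, so discard them.
P0 = {A,C,D,E,H,I,J,K} | {B}.
Refine {A,C,D,E,H,I,J,K} on symbol a: members go to different blocks, giving {A,D,E,I,J,K} and {C,H}.
Refine {A,D,E,I,J,K} on symbol a: members go to different blocks, giving {A,E,I,J,K} and {D}.
Refine {A,E,I,J,K} on symbol b: members go to different blocks, giving {A,J,K} and {E,I}.
No further refinement is possible. Final partition (5 blocks): {A,J,K} | {B} | {C,H} | {D} | {E,I}.
B and D end up in different blocks, so they are distinguishable. For instance, the string 'ε' is accepted from only D.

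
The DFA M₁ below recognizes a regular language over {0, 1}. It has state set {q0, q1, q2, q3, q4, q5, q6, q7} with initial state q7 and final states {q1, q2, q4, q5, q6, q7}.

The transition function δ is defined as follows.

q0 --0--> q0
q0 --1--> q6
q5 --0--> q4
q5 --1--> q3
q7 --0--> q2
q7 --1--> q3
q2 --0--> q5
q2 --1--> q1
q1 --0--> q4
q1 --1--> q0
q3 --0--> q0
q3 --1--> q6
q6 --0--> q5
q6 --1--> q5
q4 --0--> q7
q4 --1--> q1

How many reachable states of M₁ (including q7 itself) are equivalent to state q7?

All states are reachable from the start state.
P0 = {q1,q2,q4,q5,q6,q7} | {q0,q3}.
Split {q1,q2,q4,q5,q6,q7} by δ(·,1) → {q1,q5,q7} and {q2,q4,q6}.
Stable partition: {q1,q5,q7} | {q0,q3} | {q2,q4,q6} — 3 equivalence classes.
State q7 belongs to the block {q1,q5,q7}, which has 3 states.

3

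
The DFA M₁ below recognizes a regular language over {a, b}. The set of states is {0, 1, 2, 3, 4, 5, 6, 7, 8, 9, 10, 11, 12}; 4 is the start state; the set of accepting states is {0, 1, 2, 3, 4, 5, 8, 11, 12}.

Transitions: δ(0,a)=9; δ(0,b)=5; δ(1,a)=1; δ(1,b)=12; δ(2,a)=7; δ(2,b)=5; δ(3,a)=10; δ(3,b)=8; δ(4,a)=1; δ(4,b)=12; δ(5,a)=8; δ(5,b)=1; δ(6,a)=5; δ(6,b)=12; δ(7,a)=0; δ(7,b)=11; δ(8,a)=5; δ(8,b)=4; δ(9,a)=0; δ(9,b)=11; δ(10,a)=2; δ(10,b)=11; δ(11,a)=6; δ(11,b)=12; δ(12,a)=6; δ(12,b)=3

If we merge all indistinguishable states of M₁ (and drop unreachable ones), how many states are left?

7

Every state is reachable, so we keep all 13.
P0 = {0,1,2,3,4,5,8,11,12} | {6,7,9,10}.
Split {0,1,2,3,4,5,8,11,12} by δ(·,a) → {0,2,3,11,12} and {1,4,5,8}.
On input b, block {0,2,3,11,12} splits into {0,2,3} and {11,12}.
Split {6,7,9,10} by δ(·,a) → {7,9,10} and {6}.
Refine {1,4,5,8} on symbol b: members go to different blocks, giving {1,4} and {5,8}.
On input b, block {11,12} splits into {11} and {12}.
Stable partition: {0,2,3} | {7,9,10} | {1,4} | {11} | {6} | {5,8} | {12} — 7 equivalence classes.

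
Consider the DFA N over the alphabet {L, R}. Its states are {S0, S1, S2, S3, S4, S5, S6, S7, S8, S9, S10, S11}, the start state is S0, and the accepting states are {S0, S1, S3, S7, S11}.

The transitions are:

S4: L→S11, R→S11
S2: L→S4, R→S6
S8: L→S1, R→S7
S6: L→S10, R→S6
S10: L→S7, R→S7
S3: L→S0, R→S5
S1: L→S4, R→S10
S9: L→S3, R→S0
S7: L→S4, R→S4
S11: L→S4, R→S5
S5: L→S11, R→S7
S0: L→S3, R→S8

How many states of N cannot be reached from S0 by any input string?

Starting at S0 and following transitions, the reachable set is {S0, S1, S3, S4, S5, S7, S8, S10, S11}. That leaves S2, S6, S9 unreachable — 3 in total.

3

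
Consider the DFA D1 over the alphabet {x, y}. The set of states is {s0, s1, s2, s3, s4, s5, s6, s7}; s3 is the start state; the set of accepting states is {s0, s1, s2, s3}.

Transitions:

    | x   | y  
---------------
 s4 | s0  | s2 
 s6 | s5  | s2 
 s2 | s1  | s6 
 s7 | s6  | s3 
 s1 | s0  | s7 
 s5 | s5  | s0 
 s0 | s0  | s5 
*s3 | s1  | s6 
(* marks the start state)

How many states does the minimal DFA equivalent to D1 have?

2

Reachable states from the start: {s0,s1,s2,s3,s5,s6,s7}. Unreachable: {s4} — drop them.
P0 = {s0,s1,s2,s3} | {s5,s6,s7}.
Stable partition: {s0,s1,s2,s3} | {s5,s6,s7} — 2 equivalence classes.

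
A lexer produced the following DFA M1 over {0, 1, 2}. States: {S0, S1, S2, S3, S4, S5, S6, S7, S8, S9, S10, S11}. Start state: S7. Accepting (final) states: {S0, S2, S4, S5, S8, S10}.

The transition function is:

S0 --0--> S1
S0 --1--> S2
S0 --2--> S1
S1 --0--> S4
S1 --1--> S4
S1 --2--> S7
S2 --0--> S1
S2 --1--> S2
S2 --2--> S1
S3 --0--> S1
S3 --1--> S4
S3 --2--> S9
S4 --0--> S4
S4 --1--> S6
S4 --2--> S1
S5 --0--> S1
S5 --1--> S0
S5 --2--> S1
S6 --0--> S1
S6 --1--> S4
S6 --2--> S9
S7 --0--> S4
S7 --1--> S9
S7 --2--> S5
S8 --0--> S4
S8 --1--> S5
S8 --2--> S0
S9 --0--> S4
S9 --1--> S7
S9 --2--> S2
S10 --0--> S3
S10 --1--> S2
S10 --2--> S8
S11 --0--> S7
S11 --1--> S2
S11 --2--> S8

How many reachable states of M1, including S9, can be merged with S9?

States {S3,S8,S10,S11} cannot be reached from the start state, so discard them.
P0 = {S0,S2,S4,S5} | {S1,S6,S7,S9}.
On input 0, block {S0,S2,S4,S5} splits into {S0,S2,S5} and {S4}.
Refine {S1,S6,S7,S9} on symbol 0: members go to different blocks, giving {S1,S7,S9} and {S6}.
On input 1, block {S1,S7,S9} splits into {S7,S9} and {S1}.
The partition is now stable with 5 blocks: {S0,S2,S5} | {S7,S9} | {S4} | {S6} | {S1}.
State S9 belongs to the block {S7,S9}, which has 2 states.

2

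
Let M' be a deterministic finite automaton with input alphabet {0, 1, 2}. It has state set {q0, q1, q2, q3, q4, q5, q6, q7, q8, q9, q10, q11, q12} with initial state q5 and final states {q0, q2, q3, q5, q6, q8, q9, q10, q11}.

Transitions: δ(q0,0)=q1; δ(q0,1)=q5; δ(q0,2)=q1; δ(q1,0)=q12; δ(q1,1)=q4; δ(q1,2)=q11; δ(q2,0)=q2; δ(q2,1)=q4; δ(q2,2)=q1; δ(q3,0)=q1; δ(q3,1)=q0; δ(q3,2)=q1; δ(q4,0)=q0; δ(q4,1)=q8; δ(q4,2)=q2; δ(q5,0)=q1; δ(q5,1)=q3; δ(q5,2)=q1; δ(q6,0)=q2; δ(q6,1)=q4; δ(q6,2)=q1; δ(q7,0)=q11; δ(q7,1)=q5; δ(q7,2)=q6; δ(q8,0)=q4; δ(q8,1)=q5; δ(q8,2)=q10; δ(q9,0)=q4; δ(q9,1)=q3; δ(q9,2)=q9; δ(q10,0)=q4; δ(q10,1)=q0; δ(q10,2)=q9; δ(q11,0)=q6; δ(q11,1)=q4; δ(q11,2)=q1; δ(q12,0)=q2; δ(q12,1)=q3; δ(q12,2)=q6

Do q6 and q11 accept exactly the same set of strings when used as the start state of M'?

Yes

Reachable states from the start: {q0,q1,q2,q3,q4,q5,q6,q8,q9,q10,q11,q12}. Unreachable: {q7} — drop them.
Start with accepting vs non-accepting: {q0,q2,q3,q5,q6,q8,q9,q10,q11} | {q1,q4,q12}.
Split {q0,q2,q3,q5,q6,q8,q9,q10,q11} by δ(·,0) → {q0,q3,q5,q8,q9,q10} and {q2,q6,q11}.
Split {q0,q3,q5,q8,q9,q10} by δ(·,2) → {q0,q3,q5} and {q8,q9,q10}.
Refine {q1,q4,q12} on symbol 0: members go to different blocks, giving {q1} and {q4} and {q12}.
The partition is now stable with 6 blocks: {q0,q3,q5} | {q1} | {q2,q6,q11} | {q8,q9,q10} | {q4} | {q12}.
q6 and q11 lie in the same block of the stable partition, so they are equivalent — no string distinguishes them.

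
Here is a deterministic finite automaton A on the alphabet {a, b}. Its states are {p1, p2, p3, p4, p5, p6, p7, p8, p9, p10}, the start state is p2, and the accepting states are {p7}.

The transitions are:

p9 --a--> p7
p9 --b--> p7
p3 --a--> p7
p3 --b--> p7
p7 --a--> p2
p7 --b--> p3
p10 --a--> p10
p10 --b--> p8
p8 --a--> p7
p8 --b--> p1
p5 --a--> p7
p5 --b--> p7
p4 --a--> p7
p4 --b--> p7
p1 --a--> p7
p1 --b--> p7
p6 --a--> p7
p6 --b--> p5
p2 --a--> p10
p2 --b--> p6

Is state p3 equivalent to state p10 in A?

No

Reachable states from the start: {p1,p2,p3,p5,p6,p7,p8,p10}. Unreachable: {p4,p9} — drop them.
Initial partition by acceptance: {p7} | {p1,p2,p3,p5,p6,p8,p10}.
Split {p1,p2,p3,p5,p6,p8,p10} by δ(·,a) → {p1,p3,p5,p6,p8} and {p2,p10}.
Refine {p1,p3,p5,p6,p8} on symbol b: members go to different blocks, giving {p1,p3,p5} and {p6,p8}.
No further refinement is possible. Final partition (4 blocks): {p7} | {p1,p3,p5} | {p2,p10} | {p6,p8}.
p3 and p10 end up in different blocks, so they are distinguishable. For instance, the string 'a' is accepted from only p3.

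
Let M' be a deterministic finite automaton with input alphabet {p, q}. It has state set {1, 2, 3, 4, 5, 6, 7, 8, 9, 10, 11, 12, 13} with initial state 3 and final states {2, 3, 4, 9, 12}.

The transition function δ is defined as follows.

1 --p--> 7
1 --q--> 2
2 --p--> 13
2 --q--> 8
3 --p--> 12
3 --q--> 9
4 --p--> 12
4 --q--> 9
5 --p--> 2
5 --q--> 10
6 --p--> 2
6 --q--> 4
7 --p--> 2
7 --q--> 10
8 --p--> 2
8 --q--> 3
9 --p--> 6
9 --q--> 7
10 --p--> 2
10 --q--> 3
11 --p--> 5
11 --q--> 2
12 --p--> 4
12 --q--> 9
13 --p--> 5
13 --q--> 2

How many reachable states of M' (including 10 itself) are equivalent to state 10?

States {1,11} cannot be reached from the start state, so discard them.
Initial partition by acceptance: {2,3,4,9,12} | {5,6,7,8,10,13}.
On input p, block {2,3,4,9,12} splits into {3,4,12} and {2,9}.
Split {5,6,7,8,10,13} by δ(·,p) → {5,6,7,8,10} and {13}.
On input q, block {5,6,7,8,10} splits into {6,8,10} and {5,7}.
Split {2,9} by δ(·,p) → {2} and {9}.
The partition is now stable with 6 blocks: {3,4,12} | {6,8,10} | {2} | {13} | {5,7} | {9}.
State 10 belongs to the block {6,8,10}, which has 3 states.

3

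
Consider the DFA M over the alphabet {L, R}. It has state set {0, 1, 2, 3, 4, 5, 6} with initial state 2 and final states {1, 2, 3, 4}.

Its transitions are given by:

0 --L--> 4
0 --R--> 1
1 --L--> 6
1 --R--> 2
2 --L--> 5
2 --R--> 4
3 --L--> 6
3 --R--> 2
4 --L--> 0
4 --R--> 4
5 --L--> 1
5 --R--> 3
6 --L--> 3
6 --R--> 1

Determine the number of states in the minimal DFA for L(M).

Start with accepting vs non-accepting: {1,2,3,4} | {0,5,6}.
Stable partition: {1,2,3,4} | {0,5,6} — 2 equivalence classes.

2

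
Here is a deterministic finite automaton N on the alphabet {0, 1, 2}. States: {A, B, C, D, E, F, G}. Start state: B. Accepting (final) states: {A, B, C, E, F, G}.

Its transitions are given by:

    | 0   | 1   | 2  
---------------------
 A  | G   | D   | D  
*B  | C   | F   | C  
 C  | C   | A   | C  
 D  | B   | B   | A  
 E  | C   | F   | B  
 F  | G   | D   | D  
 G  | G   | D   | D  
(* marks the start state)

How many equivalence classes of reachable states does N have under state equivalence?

3

Reachable states from the start: {A,B,C,D,F,G}. Unreachable: {E} — drop them.
Start with accepting vs non-accepting: {A,B,C,F,G} | {D}.
Refine {A,B,C,F,G} on symbol 1: members go to different blocks, giving {A,F,G} and {B,C}.
No further refinement is possible. Final partition (3 blocks): {A,F,G} | {D} | {B,C}.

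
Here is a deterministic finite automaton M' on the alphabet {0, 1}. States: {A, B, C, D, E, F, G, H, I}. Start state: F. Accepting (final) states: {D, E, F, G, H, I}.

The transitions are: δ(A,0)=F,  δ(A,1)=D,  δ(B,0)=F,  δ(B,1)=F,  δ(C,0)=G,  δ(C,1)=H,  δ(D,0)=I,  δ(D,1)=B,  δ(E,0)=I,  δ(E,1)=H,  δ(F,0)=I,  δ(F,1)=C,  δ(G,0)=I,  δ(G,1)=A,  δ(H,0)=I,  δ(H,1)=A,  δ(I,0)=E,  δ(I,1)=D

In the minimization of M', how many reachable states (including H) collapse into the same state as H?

Initial partition by acceptance: {D,E,F,G,H,I} | {A,B,C}.
Split {D,E,F,G,H,I} by δ(·,1) → {D,F,G,H} and {E,I}.
The partition is now stable with 3 blocks: {D,F,G,H} | {A,B,C} | {E,I}.
The equivalence class containing H is {D,F,G,H}, of size 4.

4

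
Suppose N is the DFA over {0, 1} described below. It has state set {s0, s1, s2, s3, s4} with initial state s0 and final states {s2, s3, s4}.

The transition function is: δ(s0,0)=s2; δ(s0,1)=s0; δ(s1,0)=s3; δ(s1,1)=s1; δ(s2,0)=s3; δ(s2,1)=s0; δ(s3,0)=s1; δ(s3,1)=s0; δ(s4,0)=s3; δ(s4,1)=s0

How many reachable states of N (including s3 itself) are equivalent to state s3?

1

First remove the unreachable states {s4}; 4 states remain.
Start with accepting vs non-accepting: {s2,s3} | {s0,s1}.
Split {s2,s3} by δ(·,0) → {s2} and {s3}.
On input 0, block {s0,s1} splits into {s0} and {s1}.
No further refinement is possible. Final partition (4 blocks): {s2} | {s0} | {s3} | {s1}.
The equivalence class containing s3 is {s3}, of size 1.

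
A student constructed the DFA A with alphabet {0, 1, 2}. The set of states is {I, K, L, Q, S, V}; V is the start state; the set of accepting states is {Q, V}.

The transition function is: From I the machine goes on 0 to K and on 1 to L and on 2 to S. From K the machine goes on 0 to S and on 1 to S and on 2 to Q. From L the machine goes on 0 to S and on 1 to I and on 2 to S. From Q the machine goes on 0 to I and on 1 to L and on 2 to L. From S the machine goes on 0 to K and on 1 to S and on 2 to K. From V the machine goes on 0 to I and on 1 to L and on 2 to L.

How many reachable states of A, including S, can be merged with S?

1

P0 = {Q,V} | {I,K,L,S}.
Split {I,K,L,S} by δ(·,2) → {I,L,S} and {K}.
Refine {I,L,S} on symbol 0: members go to different blocks, giving {I,S} and {L}.
Refine {I,S} on symbol 1: members go to different blocks, giving {S} and {I}.
No further refinement is possible. Final partition (5 blocks): {Q,V} | {S} | {K} | {L} | {I}.
The equivalence class containing S is {S}, of size 1.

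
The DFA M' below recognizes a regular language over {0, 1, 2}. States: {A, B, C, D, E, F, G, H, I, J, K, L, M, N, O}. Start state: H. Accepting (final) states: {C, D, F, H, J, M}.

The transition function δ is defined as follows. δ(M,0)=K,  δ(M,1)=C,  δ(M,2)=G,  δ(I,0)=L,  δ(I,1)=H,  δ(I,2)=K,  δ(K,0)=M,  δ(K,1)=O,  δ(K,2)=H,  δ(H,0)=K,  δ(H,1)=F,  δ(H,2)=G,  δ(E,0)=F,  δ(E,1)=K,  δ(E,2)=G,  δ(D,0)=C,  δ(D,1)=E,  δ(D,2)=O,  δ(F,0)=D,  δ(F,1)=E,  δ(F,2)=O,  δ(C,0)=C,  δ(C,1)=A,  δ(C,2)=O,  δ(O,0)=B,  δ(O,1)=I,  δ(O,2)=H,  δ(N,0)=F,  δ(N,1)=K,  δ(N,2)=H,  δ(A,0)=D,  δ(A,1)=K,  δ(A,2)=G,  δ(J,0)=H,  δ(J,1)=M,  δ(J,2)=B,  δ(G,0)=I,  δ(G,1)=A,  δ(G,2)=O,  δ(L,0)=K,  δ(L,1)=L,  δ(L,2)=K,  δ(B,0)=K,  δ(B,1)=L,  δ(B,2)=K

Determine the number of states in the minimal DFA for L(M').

States {J,N} cannot be reached from the start state, so discard them.
Initial partition by acceptance: {C,D,F,H,M} | {A,B,E,G,I,K,L,O}.
Split {C,D,F,H,M} by δ(·,0) → {C,D,F} and {H,M}.
Refine {A,B,E,G,I,K,L,O} on symbol 0: members go to different blocks, giving {B,G,I,L,O} and {A,E} and {K}.
Split {B,G,I,L,O} by δ(·,0) → {G,I,O} and {B,L}.
Refine {G,I,O} on symbol 0: members go to different blocks, giving {I,O} and {G}.
On input 1, block {I,O} splits into {I} and {O}.
No further refinement is possible. Final partition (8 blocks): {C,D,F} | {I} | {H,M} | {A,E} | {K} | {B,L} | {G} | {O}.

8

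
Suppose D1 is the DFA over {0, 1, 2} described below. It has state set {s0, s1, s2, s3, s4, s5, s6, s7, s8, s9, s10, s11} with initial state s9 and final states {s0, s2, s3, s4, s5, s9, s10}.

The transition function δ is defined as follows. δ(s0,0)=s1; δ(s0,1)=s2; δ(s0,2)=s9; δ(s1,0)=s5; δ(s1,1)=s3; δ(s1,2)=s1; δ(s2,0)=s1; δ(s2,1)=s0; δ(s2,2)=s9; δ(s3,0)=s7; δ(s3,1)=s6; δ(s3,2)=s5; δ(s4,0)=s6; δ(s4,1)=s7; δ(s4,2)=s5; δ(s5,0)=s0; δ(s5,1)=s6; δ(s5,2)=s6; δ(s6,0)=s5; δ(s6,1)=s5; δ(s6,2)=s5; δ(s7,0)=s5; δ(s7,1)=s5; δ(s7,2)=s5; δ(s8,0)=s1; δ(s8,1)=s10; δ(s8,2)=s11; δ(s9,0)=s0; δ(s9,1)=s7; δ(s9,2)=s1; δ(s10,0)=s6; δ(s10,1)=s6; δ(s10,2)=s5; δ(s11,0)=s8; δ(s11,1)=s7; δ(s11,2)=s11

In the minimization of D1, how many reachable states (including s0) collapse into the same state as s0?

2

First remove the unreachable states {s4,s8,s10,s11}; 8 states remain.
Start with accepting vs non-accepting: {s0,s2,s3,s5,s9} | {s1,s6,s7}.
Split {s0,s2,s3,s5,s9} by δ(·,0) → {s0,s2,s3} and {s5,s9}.
Split {s0,s2,s3} by δ(·,1) → {s0,s2} and {s3}.
Split {s1,s6,s7} by δ(·,1) → {s6,s7} and {s1}.
Refine {s5,s9} on symbol 2: members go to different blocks, giving {s5} and {s9}.
Stable partition: {s0,s2} | {s6,s7} | {s5} | {s3} | {s1} | {s9} — 6 equivalence classes.
State s0 belongs to the block {s0,s2}, which has 2 states.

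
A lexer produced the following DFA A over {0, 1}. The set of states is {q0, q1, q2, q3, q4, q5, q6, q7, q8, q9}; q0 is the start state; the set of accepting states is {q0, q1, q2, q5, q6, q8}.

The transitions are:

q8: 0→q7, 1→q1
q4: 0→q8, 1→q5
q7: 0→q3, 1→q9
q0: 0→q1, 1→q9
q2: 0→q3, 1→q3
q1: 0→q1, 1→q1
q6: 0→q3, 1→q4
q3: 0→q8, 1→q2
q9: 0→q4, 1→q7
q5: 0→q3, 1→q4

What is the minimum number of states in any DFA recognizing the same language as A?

Reachable states from the start: {q0,q1,q2,q3,q4,q5,q7,q8,q9}. Unreachable: {q6} — drop them.
Initial partition by acceptance: {q0,q1,q2,q5,q8} | {q3,q4,q7,q9}.
Split {q0,q1,q2,q5,q8} by δ(·,0) → {q2,q5,q8} and {q0,q1}.
On input 1, block {q2,q5,q8} splits into {q2,q5} and {q8}.
Split {q3,q4,q7,q9} by δ(·,0) → {q3,q4} and {q7,q9}.
On input 1, block {q0,q1} splits into {q0} and {q1}.
The partition is now stable with 6 blocks: {q2,q5} | {q3,q4} | {q0} | {q8} | {q7,q9} | {q1}.

6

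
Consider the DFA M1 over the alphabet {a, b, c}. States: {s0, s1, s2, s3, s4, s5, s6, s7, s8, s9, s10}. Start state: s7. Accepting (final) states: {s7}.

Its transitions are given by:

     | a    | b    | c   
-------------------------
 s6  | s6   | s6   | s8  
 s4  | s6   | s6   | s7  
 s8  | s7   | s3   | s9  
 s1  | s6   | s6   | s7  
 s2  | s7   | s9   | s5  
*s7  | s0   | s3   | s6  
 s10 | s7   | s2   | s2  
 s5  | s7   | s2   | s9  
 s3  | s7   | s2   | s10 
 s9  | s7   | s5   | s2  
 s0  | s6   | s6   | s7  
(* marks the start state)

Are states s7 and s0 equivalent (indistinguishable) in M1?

No

States {s1,s4} cannot be reached from the start state, so discard them.
P0 = {s7} | {s0,s2,s3,s5,s6,s8,s9,s10}.
On input a, block {s0,s2,s3,s5,s6,s8,s9,s10} splits into {s2,s3,s5,s8,s9,s10} and {s0,s6}.
On input c, block {s0,s6} splits into {s0} and {s6}.
No further refinement is possible. Final partition (4 blocks): {s7} | {s2,s3,s5,s8,s9,s10} | {s0} | {s6}.
s7 and s0 end up in different blocks, so they are distinguishable. For instance, the string 'ε' is accepted from only s7.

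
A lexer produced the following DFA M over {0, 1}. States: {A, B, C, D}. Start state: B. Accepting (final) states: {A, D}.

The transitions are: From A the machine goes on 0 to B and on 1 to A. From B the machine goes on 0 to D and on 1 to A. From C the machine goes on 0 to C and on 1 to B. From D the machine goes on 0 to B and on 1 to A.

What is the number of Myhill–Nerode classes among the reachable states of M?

States {C} cannot be reached from the start state, so discard them.
Initial partition by acceptance: {A,D} | {B}.
Stable partition: {A,D} | {B} — 2 equivalence classes.

2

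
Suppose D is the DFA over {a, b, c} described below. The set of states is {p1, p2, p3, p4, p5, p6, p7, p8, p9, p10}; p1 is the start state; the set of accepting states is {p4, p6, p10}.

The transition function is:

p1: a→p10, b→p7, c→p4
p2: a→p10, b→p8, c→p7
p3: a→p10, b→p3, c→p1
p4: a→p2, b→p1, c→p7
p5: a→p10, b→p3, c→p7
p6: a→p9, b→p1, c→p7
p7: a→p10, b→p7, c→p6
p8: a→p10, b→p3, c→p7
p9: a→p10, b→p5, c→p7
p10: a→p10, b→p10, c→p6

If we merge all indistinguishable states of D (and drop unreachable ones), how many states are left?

4

Every state is reachable, so we keep all 10.
P0 = {p4,p6,p10} | {p1,p2,p3,p5,p7,p8,p9}.
Refine {p4,p6,p10} on symbol a: members go to different blocks, giving {p4,p6} and {p10}.
Split {p1,p2,p3,p5,p7,p8,p9} by δ(·,c) → {p2,p3,p5,p8,p9} and {p1,p7}.
No further refinement is possible. Final partition (4 blocks): {p4,p6} | {p2,p3,p5,p8,p9} | {p10} | {p1,p7}.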